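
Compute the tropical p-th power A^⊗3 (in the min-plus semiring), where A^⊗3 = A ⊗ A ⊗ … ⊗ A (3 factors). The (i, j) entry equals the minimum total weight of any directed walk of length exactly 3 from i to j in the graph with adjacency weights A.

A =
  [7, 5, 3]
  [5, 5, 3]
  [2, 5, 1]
A^⊗3 =
  [6, 9, 5]
  [6, 9, 5]
  [4, 7, 3]

Each entry (A^⊗3)_ij equals the minimum over all length-3 walks i = v_0 → v_1 → … → v_3 = j of Σ_t A[v_t][v_{t+1}]. For example, for (i, j) = (0, 2) we minimise over 9 possible intermediate vertex sequences; the minimum is 5, attained along the walk 0 → 2 → 2 → 2.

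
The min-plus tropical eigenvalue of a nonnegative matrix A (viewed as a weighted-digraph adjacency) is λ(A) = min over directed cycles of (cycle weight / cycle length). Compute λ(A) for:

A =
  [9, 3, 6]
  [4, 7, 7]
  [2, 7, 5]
λ(A) = 7/2

Enumerate directed cycles and compute their means (weight / length). Sample:
  cycle 0 → 0: weight = 9, length = 1, mean = 9/1 ≈ 9.000
  cycle 1 → 1: weight = 7, length = 1, mean = 7/1 ≈ 7.000
  cycle 2 → 2: weight = 5, length = 1, mean = 5/1 ≈ 5.000
  cycle 0 → 1 → 0: weight = 7, length = 2, mean = 7/2 ≈ 3.500
  cycle 0 → 2 → 0: weight = 8, length = 2, mean = 8/2 ≈ 4.000
  cycle 1 → 0 → 1: weight = 7, length = 2, mean = 7/2 ≈ 3.500
Minimum mean = 3.500, attained e.g. along the cycle 0 → 1 → 0 with weight 7 and length 2. So λ(A) = 7/2 = 7/2.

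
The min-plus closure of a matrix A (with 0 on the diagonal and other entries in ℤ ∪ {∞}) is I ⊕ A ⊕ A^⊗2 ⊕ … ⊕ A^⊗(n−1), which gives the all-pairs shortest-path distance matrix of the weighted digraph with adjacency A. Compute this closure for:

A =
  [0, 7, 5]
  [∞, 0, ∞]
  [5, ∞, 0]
Closure =
  [0, 7, 5]
  [∞, 0, ∞]
  [5, 12, 0]

This is the Floyd-Warshall all-pairs shortest-path computation. For each intermediate vertex k = 0, 1, …, 2, update dist[i][j] ← min(dist[i][j], dist[i][k] + dist[k][j]). The final matrix gives, for each (i, j), the minimum total weight of any directed path from i to j (possibly empty when i = j).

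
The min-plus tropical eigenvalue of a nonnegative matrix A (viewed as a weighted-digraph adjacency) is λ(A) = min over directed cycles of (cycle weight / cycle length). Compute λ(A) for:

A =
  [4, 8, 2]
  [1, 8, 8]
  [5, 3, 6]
λ(A) = 2

Enumerate directed cycles and compute their means (weight / length). Sample:
  cycle 0 → 0: weight = 4, length = 1, mean = 4/1 ≈ 4.000
  cycle 1 → 1: weight = 8, length = 1, mean = 8/1 ≈ 8.000
  cycle 2 → 2: weight = 6, length = 1, mean = 6/1 ≈ 6.000
  cycle 0 → 1 → 0: weight = 9, length = 2, mean = 9/2 ≈ 4.500
  cycle 0 → 2 → 0: weight = 7, length = 2, mean = 7/2 ≈ 3.500
  cycle 1 → 0 → 1: weight = 9, length = 2, mean = 9/2 ≈ 4.500
Minimum mean = 2.000, attained e.g. along the cycle 0 → 2 → 1 → 0 with weight 6 and length 3. So λ(A) = 6/3 = 2.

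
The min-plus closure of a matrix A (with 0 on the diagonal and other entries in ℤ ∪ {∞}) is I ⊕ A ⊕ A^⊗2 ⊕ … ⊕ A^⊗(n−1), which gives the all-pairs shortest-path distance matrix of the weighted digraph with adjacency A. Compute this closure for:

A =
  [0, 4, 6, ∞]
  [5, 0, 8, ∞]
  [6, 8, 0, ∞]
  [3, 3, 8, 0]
Closure =
  [0, 4, 6, ∞]
  [5, 0, 8, ∞]
  [6, 8, 0, ∞]
  [3, 3, 8, 0]

This is the Floyd-Warshall all-pairs shortest-path computation. For each intermediate vertex k = 0, 1, …, 3, update dist[i][j] ← min(dist[i][j], dist[i][k] + dist[k][j]). The final matrix gives, for each (i, j), the minimum total weight of any directed path from i to j (possibly empty when i = j).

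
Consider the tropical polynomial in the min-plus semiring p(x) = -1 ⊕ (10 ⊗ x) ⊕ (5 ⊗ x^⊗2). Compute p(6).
p(6) = -1

A tropical monomial a ⊗ x^⊗i evaluates to a + i · x. Evaluating each term at x = 6:
  Term 0 contributes -1 + 0 · 6 = -1
  Term 1 contributes 10 + 1 · 6 = 16
  Term 2 contributes 5 + 2 · 6 = 17
p(6) = ⊕ of these = min[-1, 16, 17] = -1.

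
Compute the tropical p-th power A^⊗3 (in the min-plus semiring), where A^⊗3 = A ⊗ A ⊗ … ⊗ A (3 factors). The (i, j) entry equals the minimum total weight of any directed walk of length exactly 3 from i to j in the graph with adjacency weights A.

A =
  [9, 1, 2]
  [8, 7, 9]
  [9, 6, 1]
A^⊗3 =
  [12, 9, 4]
  [17, 16, 11]
  [11, 8, 3]

Each entry (A^⊗3)_ij equals the minimum over all length-3 walks i = v_0 → v_1 → … → v_3 = j of Σ_t A[v_t][v_{t+1}]. For example, for (i, j) = (0, 2) we minimise over 9 possible intermediate vertex sequences; the minimum is 4, attained along the walk 0 → 2 → 2 → 2.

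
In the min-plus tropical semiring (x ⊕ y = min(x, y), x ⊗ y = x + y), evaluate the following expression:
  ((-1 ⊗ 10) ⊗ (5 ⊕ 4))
((-1 ⊗ 10) ⊗ (5 ⊕ 4)) = 13

Expand innermost to outermost. Recall ⊕ takes the minimum of its arguments and ⊗ takes their sum. Working out the expression ((-1 ⊗ 10) ⊗ (5 ⊕ 4)) gives 13.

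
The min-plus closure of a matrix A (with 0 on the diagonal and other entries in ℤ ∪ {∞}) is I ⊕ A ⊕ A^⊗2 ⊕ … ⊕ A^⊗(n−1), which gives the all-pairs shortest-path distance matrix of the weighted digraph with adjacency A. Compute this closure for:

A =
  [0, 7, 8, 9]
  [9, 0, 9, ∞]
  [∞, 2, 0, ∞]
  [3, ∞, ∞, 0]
Closure =
  [0, 7, 8, 9]
  [9, 0, 9, 18]
  [11, 2, 0, 20]
  [3, 10, 11, 0]

This is the Floyd-Warshall all-pairs shortest-path computation. For each intermediate vertex k = 0, 1, …, 3, update dist[i][j] ← min(dist[i][j], dist[i][k] + dist[k][j]). The final matrix gives, for each (i, j), the minimum total weight of any directed path from i to j (possibly empty when i = j).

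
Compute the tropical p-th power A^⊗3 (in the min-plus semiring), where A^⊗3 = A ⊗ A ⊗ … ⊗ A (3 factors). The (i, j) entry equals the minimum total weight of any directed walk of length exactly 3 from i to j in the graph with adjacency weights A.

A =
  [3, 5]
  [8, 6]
A^⊗3 =
  [9, 11]
  [14, 16]

Each entry (A^⊗3)_ij equals the minimum over all length-3 walks i = v_0 → v_1 → … → v_3 = j of Σ_t A[v_t][v_{t+1}]. For example, for (i, j) = (0, 1) we minimise over 4 possible intermediate vertex sequences; the minimum is 11, attained along the walk 0 → 0 → 0 → 1.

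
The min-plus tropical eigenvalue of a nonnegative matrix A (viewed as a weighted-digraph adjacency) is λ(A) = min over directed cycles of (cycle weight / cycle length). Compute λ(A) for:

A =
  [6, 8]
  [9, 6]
λ(A) = 6

Enumerate directed cycles and compute their means (weight / length). Sample:
  cycle 0 → 0: weight = 6, length = 1, mean = 6/1 ≈ 6.000
  cycle 1 → 1: weight = 6, length = 1, mean = 6/1 ≈ 6.000
  cycle 0 → 1 → 0: weight = 17, length = 2, mean = 17/2 ≈ 8.500
  cycle 1 → 0 → 1: weight = 17, length = 2, mean = 17/2 ≈ 8.500
Minimum mean = 6.000, attained e.g. along the cycle 0 → 0 with weight 6 and length 1. So λ(A) = 6/1 = 6.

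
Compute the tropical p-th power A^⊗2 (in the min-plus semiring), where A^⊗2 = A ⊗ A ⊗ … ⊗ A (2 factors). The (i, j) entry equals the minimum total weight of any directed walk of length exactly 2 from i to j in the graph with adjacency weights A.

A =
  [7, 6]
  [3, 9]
A^⊗2 =
  [9, 13]
  [10, 9]

Each entry (A^⊗2)_ij equals the minimum over all length-2 walks i = v_0 → v_1 → … → v_2 = j of Σ_t A[v_t][v_{t+1}]. For example, for (i, j) = (0, 1) we minimise over 2 possible intermediate vertex sequences; the minimum is 13, attained along the walk 0 → 0 → 1.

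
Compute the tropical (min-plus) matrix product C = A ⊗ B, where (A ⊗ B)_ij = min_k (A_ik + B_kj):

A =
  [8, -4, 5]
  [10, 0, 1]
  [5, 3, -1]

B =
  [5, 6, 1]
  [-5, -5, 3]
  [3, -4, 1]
A ⊗ B =
  [-9, -9, -1]
  [-5, -5, 2]
  [-2, -5, 0]

Apply the min-plus product entry-by-entry:
  C[0][0] = min over k of (A[0][0] + B[0][0] = 8 + 5 = 13, A[0][1] + B[1][0] = -4 + -5 = -9, A[0][2] + B[2][0] = 5 + 3 = 8) = -9 (attained at k = 1)
  C[0][1] = min over k of (A[0][0] + B[0][1] = 8 + 6 = 14, A[0][1] + B[1][1] = -4 + -5 = -9, A[0][2] + B[2][1] = 5 + -4 = 1) = -9 (attained at k = 1)
  C[0][2] = min over k of (A[0][0] + B[0][2] = 8 + 1 = 9, A[0][1] + B[1][2] = -4 + 3 = -1, A[0][2] + B[2][2] = 5 + 1 = 6) = -1 (attained at k = 1)
  C[1][0] = min over k of (A[1][0] + B[0][0] = 10 + 5 = 15, A[1][1] + B[1][0] = 0 + -5 = -5, A[1][2] + B[2][0] = 1 + 3 = 4) = -5 (attained at k = 1)
  C[1][1] = min over k of (A[1][0] + B[0][1] = 10 + 6 = 16, A[1][1] + B[1][1] = 0 + -5 = -5, A[1][2] + B[2][1] = 1 + -4 = -3) = -5 (attained at k = 1)
  C[1][2] = min over k of (A[1][0] + B[0][2] = 10 + 1 = 11, A[1][1] + B[1][2] = 0 + 3 = 3, A[1][2] + B[2][2] = 1 + 1 = 2) = 2 (attained at k = 2)
  C[2][0] = min over k of (A[2][0] + B[0][0] = 5 + 5 = 10, A[2][1] + B[1][0] = 3 + -5 = -2, A[2][2] + B[2][0] = -1 + 3 = 2) = -2 (attained at k = 1)
  C[2][1] = min over k of (A[2][0] + B[0][1] = 5 + 6 = 11, A[2][1] + B[1][1] = 3 + -5 = -2, A[2][2] + B[2][1] = -1 + -4 = -5) = -5 (attained at k = 2)
  C[2][2] = min over k of (A[2][0] + B[0][2] = 5 + 1 = 6, A[2][1] + B[1][2] = 3 + 3 = 6, A[2][2] + B[2][2] = -1 + 1 = 0) = 0 (attained at k = 2)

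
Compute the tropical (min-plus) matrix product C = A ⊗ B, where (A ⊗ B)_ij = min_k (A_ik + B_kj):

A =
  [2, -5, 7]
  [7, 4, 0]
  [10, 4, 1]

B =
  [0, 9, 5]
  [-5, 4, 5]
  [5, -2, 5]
A ⊗ B =
  [-10, -1, 0]
  [-1, -2, 5]
  [-1, -1, 6]

Apply the min-plus product entry-by-entry:
  C[0][0] = min over k of (A[0][0] + B[0][0] = 2 + 0 = 2, A[0][1] + B[1][0] = -5 + -5 = -10, A[0][2] + B[2][0] = 7 + 5 = 12) = -10 (attained at k = 1)
  C[0][1] = min over k of (A[0][0] + B[0][1] = 2 + 9 = 11, A[0][1] + B[1][1] = -5 + 4 = -1, A[0][2] + B[2][1] = 7 + -2 = 5) = -1 (attained at k = 1)
  C[0][2] = min over k of (A[0][0] + B[0][2] = 2 + 5 = 7, A[0][1] + B[1][2] = -5 + 5 = 0, A[0][2] + B[2][2] = 7 + 5 = 12) = 0 (attained at k = 1)
  C[1][0] = min over k of (A[1][0] + B[0][0] = 7 + 0 = 7, A[1][1] + B[1][0] = 4 + -5 = -1, A[1][2] + B[2][0] = 0 + 5 = 5) = -1 (attained at k = 1)
  C[1][1] = min over k of (A[1][0] + B[0][1] = 7 + 9 = 16, A[1][1] + B[1][1] = 4 + 4 = 8, A[1][2] + B[2][1] = 0 + -2 = -2) = -2 (attained at k = 2)
  C[1][2] = min over k of (A[1][0] + B[0][2] = 7 + 5 = 12, A[1][1] + B[1][2] = 4 + 5 = 9, A[1][2] + B[2][2] = 0 + 5 = 5) = 5 (attained at k = 2)
  C[2][0] = min over k of (A[2][0] + B[0][0] = 10 + 0 = 10, A[2][1] + B[1][0] = 4 + -5 = -1, A[2][2] + B[2][0] = 1 + 5 = 6) = -1 (attained at k = 1)
  C[2][1] = min over k of (A[2][0] + B[0][1] = 10 + 9 = 19, A[2][1] + B[1][1] = 4 + 4 = 8, A[2][2] + B[2][1] = 1 + -2 = -1) = -1 (attained at k = 2)
  C[2][2] = min over k of (A[2][0] + B[0][2] = 10 + 5 = 15, A[2][1] + B[1][2] = 4 + 5 = 9, A[2][2] + B[2][2] = 1 + 5 = 6) = 6 (attained at k = 2)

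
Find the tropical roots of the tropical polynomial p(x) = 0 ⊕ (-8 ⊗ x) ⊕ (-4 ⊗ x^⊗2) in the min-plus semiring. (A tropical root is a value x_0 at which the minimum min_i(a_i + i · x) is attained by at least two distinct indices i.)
Roots: {-4, 8}

Each tropical root is a break point of the lower envelope of the lines y = a_i + i · x (there are 3 lines, with slopes 0, 1, ..., 2). Only the lines that attain the minimum somewhere contribute to roots; other lines are dominated. Here the surviving (envelope) indices are i = 2, i = 1, i = 0.
Intersections between consecutive envelope lines give the roots: for adjacent envelope indices i < j the intersection is x = (a_i − a_j) / (j − i). Reading off the sorted break points: {-4, 8}.
Verification: at each break x_0, at least two indices attain the minimum of min_i(a_i + i · x_0).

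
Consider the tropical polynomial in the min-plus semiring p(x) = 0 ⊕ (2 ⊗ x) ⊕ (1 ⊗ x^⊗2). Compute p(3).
p(3) = 0

A tropical monomial a ⊗ x^⊗i evaluates to a + i · x. Evaluating each term at x = 3:
  Term 0 contributes 0 + 0 · 3 = 0
  Term 1 contributes 2 + 1 · 3 = 5
  Term 2 contributes 1 + 2 · 3 = 7
p(3) = ⊕ of these = min[0, 5, 7] = 0.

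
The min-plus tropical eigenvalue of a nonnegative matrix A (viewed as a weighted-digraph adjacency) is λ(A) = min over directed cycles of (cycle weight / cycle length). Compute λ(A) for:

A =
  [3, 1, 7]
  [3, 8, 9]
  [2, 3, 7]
λ(A) = 2

Enumerate directed cycles and compute their means (weight / length). Sample:
  cycle 0 → 0: weight = 3, length = 1, mean = 3/1 ≈ 3.000
  cycle 1 → 1: weight = 8, length = 1, mean = 8/1 ≈ 8.000
  cycle 2 → 2: weight = 7, length = 1, mean = 7/1 ≈ 7.000
  cycle 0 → 1 → 0: weight = 4, length = 2, mean = 4/2 ≈ 2.000
  cycle 0 → 2 → 0: weight = 9, length = 2, mean = 9/2 ≈ 4.500
  cycle 1 → 0 → 1: weight = 4, length = 2, mean = 4/2 ≈ 2.000
Minimum mean = 2.000, attained e.g. along the cycle 0 → 1 → 0 with weight 4 and length 2. So λ(A) = 4/2 = 2.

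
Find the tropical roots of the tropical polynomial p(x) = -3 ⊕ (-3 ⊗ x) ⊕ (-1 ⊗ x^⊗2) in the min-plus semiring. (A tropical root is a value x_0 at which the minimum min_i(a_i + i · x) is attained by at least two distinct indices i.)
Roots: {-2, 0}

Each tropical root is a break point of the lower envelope of the lines y = a_i + i · x (there are 3 lines, with slopes 0, 1, ..., 2). Only the lines that attain the minimum somewhere contribute to roots; other lines are dominated. Here the surviving (envelope) indices are i = 2, i = 1, i = 0.
Intersections between consecutive envelope lines give the roots: for adjacent envelope indices i < j the intersection is x = (a_i − a_j) / (j − i). Reading off the sorted break points: {-2, 0}.
Verification: at each break x_0, at least two indices attain the minimum of min_i(a_i + i · x_0).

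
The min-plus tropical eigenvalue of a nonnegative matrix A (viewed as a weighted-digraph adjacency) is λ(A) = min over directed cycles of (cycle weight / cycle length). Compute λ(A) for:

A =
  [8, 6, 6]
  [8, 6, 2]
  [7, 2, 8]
λ(A) = 2

Enumerate directed cycles and compute their means (weight / length). Sample:
  cycle 0 → 0: weight = 8, length = 1, mean = 8/1 ≈ 8.000
  cycle 1 → 1: weight = 6, length = 1, mean = 6/1 ≈ 6.000
  cycle 2 → 2: weight = 8, length = 1, mean = 8/1 ≈ 8.000
  cycle 0 → 1 → 0: weight = 14, length = 2, mean = 14/2 ≈ 7.000
  cycle 0 → 2 → 0: weight = 13, length = 2, mean = 13/2 ≈ 6.500
  cycle 1 → 0 → 1: weight = 14, length = 2, mean = 14/2 ≈ 7.000
Minimum mean = 2.000, attained e.g. along the cycle 1 → 2 → 1 with weight 4 and length 2. So λ(A) = 4/2 = 2.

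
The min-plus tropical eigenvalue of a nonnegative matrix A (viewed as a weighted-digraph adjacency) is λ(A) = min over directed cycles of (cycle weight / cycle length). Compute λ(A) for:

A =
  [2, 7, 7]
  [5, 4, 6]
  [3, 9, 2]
λ(A) = 2

Enumerate directed cycles and compute their means (weight / length). Sample:
  cycle 0 → 0: weight = 2, length = 1, mean = 2/1 ≈ 2.000
  cycle 1 → 1: weight = 4, length = 1, mean = 4/1 ≈ 4.000
  cycle 2 → 2: weight = 2, length = 1, mean = 2/1 ≈ 2.000
  cycle 0 → 1 → 0: weight = 12, length = 2, mean = 12/2 ≈ 6.000
  cycle 0 → 2 → 0: weight = 10, length = 2, mean = 10/2 ≈ 5.000
  cycle 1 → 0 → 1: weight = 12, length = 2, mean = 12/2 ≈ 6.000
Minimum mean = 2.000, attained e.g. along the cycle 0 → 0 with weight 2 and length 1. So λ(A) = 2/1 = 2.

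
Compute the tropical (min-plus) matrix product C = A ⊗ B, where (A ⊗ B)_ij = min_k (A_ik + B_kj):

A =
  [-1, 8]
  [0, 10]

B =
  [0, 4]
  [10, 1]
A ⊗ B =
  [-1, 3]
  [0, 4]

Apply the min-plus product entry-by-entry:
  C[0][0] = min over k of (A[0][0] + B[0][0] = -1 + 0 = -1, A[0][1] + B[1][0] = 8 + 10 = 18) = -1 (attained at k = 0)
  C[0][1] = min over k of (A[0][0] + B[0][1] = -1 + 4 = 3, A[0][1] + B[1][1] = 8 + 1 = 9) = 3 (attained at k = 0)
  C[1][0] = min over k of (A[1][0] + B[0][0] = 0 + 0 = 0, A[1][1] + B[1][0] = 10 + 10 = 20) = 0 (attained at k = 0)
  C[1][1] = min over k of (A[1][0] + B[0][1] = 0 + 4 = 4, A[1][1] + B[1][1] = 10 + 1 = 11) = 4 (attained at k = 0)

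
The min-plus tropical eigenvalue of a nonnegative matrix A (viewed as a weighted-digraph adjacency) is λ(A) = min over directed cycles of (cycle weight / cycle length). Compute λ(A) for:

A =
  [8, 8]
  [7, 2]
λ(A) = 2

Enumerate directed cycles and compute their means (weight / length). Sample:
  cycle 0 → 0: weight = 8, length = 1, mean = 8/1 ≈ 8.000
  cycle 1 → 1: weight = 2, length = 1, mean = 2/1 ≈ 2.000
  cycle 0 → 1 → 0: weight = 15, length = 2, mean = 15/2 ≈ 7.500
  cycle 1 → 0 → 1: weight = 15, length = 2, mean = 15/2 ≈ 7.500
Minimum mean = 2.000, attained e.g. along the cycle 1 → 1 with weight 2 and length 1. So λ(A) = 2/1 = 2.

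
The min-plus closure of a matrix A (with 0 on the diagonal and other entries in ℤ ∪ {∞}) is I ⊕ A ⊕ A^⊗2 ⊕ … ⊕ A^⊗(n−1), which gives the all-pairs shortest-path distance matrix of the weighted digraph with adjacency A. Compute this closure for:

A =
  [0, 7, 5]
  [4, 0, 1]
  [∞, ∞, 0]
Closure =
  [0, 7, 5]
  [4, 0, 1]
  [∞, ∞, 0]

This is the Floyd-Warshall all-pairs shortest-path computation. For each intermediate vertex k = 0, 1, …, 2, update dist[i][j] ← min(dist[i][j], dist[i][k] + dist[k][j]). The final matrix gives, for each (i, j), the minimum total weight of any directed path from i to j (possibly empty when i = j).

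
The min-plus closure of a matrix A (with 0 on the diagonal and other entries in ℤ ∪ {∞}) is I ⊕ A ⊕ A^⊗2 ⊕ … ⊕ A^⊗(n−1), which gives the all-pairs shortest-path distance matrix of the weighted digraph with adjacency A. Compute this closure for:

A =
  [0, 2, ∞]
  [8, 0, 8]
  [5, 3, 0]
Closure =
  [0, 2, 10]
  [8, 0, 8]
  [5, 3, 0]

This is the Floyd-Warshall all-pairs shortest-path computation. For each intermediate vertex k = 0, 1, …, 2, update dist[i][j] ← min(dist[i][j], dist[i][k] + dist[k][j]). The final matrix gives, for each (i, j), the minimum total weight of any directed path from i to j (possibly empty when i = j).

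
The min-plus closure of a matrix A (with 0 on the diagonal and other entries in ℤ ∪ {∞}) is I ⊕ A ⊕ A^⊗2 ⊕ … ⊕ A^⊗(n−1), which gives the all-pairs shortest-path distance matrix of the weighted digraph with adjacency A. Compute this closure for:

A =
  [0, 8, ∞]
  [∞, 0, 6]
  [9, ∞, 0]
Closure =
  [0, 8, 14]
  [15, 0, 6]
  [9, 17, 0]

This is the Floyd-Warshall all-pairs shortest-path computation. For each intermediate vertex k = 0, 1, …, 2, update dist[i][j] ← min(dist[i][j], dist[i][k] + dist[k][j]). The final matrix gives, for each (i, j), the minimum total weight of any directed path from i to j (possibly empty when i = j).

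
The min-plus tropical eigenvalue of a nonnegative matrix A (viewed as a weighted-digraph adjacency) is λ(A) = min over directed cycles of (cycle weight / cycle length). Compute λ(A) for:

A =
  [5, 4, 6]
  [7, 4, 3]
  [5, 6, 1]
λ(A) = 1

Enumerate directed cycles and compute their means (weight / length). Sample:
  cycle 0 → 0: weight = 5, length = 1, mean = 5/1 ≈ 5.000
  cycle 1 → 1: weight = 4, length = 1, mean = 4/1 ≈ 4.000
  cycle 2 → 2: weight = 1, length = 1, mean = 1/1 ≈ 1.000
  cycle 0 → 1 → 0: weight = 11, length = 2, mean = 11/2 ≈ 5.500
  cycle 0 → 2 → 0: weight = 11, length = 2, mean = 11/2 ≈ 5.500
  cycle 1 → 0 → 1: weight = 11, length = 2, mean = 11/2 ≈ 5.500
Minimum mean = 1.000, attained e.g. along the cycle 2 → 2 with weight 1 and length 1. So λ(A) = 1/1 = 1.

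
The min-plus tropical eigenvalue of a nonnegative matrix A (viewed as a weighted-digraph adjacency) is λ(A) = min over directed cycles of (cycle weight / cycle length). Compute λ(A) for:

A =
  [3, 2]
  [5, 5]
λ(A) = 3

Enumerate directed cycles and compute their means (weight / length). Sample:
  cycle 0 → 0: weight = 3, length = 1, mean = 3/1 ≈ 3.000
  cycle 1 → 1: weight = 5, length = 1, mean = 5/1 ≈ 5.000
  cycle 0 → 1 → 0: weight = 7, length = 2, mean = 7/2 ≈ 3.500
  cycle 1 → 0 → 1: weight = 7, length = 2, mean = 7/2 ≈ 3.500
Minimum mean = 3.000, attained e.g. along the cycle 0 → 0 with weight 3 and length 1. So λ(A) = 3/1 = 3.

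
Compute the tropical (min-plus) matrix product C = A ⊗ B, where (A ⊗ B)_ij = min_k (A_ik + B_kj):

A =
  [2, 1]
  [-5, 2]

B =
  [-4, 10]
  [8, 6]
A ⊗ B =
  [-2, 7]
  [-9, 5]

Apply the min-plus product entry-by-entry:
  C[0][0] = min over k of (A[0][0] + B[0][0] = 2 + -4 = -2, A[0][1] + B[1][0] = 1 + 8 = 9) = -2 (attained at k = 0)
  C[0][1] = min over k of (A[0][0] + B[0][1] = 2 + 10 = 12, A[0][1] + B[1][1] = 1 + 6 = 7) = 7 (attained at k = 1)
  C[1][0] = min over k of (A[1][0] + B[0][0] = -5 + -4 = -9, A[1][1] + B[1][0] = 2 + 8 = 10) = -9 (attained at k = 0)
  C[1][1] = min over k of (A[1][0] + B[0][1] = -5 + 10 = 5, A[1][1] + B[1][1] = 2 + 6 = 8) = 5 (attained at k = 0)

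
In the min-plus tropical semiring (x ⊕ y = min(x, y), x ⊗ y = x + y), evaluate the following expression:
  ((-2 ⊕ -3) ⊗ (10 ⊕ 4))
((-2 ⊕ -3) ⊗ (10 ⊕ 4)) = 1

Expand innermost to outermost. Recall ⊕ takes the minimum of its arguments and ⊗ takes their sum. Working out the expression ((-2 ⊕ -3) ⊗ (10 ⊕ 4)) gives 1.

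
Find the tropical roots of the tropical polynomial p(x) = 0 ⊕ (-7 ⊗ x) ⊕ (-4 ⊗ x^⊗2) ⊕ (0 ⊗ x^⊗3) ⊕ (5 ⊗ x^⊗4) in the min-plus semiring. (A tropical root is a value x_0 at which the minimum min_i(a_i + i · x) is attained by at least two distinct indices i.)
Roots: {-5, -4, -3, 7}

Each tropical root is a break point of the lower envelope of the lines y = a_i + i · x (there are 5 lines, with slopes 0, 1, ..., 4). Only the lines that attain the minimum somewhere contribute to roots; other lines are dominated. Here the surviving (envelope) indices are i = 4, i = 3, i = 2, i = 1, i = 0.
Intersections between consecutive envelope lines give the roots: for adjacent envelope indices i < j the intersection is x = (a_i − a_j) / (j − i). Reading off the sorted break points: {-5, -4, -3, 7}.
Verification: at each break x_0, at least two indices attain the minimum of min_i(a_i + i · x_0).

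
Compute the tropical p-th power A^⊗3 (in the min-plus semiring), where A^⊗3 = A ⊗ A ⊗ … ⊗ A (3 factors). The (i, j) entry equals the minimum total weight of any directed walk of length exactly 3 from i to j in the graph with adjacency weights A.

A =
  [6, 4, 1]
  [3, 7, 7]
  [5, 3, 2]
A^⊗3 =
  [7, 6, 5]
  [9, 7, 6]
  [8, 7, 6]

Each entry (A^⊗3)_ij equals the minimum over all length-3 walks i = v_0 → v_1 → … → v_3 = j of Σ_t A[v_t][v_{t+1}]. For example, for (i, j) = (0, 2) we minimise over 9 possible intermediate vertex sequences; the minimum is 5, attained along the walk 0 → 2 → 2 → 2.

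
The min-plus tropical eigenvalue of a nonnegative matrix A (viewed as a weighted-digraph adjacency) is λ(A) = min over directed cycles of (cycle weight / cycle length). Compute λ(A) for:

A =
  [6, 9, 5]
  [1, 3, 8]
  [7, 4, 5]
λ(A) = 3

Enumerate directed cycles and compute their means (weight / length). Sample:
  cycle 0 → 0: weight = 6, length = 1, mean = 6/1 ≈ 6.000
  cycle 1 → 1: weight = 3, length = 1, mean = 3/1 ≈ 3.000
  cycle 2 → 2: weight = 5, length = 1, mean = 5/1 ≈ 5.000
  cycle 0 → 1 → 0: weight = 10, length = 2, mean = 10/2 ≈ 5.000
  cycle 0 → 2 → 0: weight = 12, length = 2, mean = 12/2 ≈ 6.000
  cycle 1 → 0 → 1: weight = 10, length = 2, mean = 10/2 ≈ 5.000
Minimum mean = 3.000, attained e.g. along the cycle 1 → 1 with weight 3 and length 1. So λ(A) = 3/1 = 3.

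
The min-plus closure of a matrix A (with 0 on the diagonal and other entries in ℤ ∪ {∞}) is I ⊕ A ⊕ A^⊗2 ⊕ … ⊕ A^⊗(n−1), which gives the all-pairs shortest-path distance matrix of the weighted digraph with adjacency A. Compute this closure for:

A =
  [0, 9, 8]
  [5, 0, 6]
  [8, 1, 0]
Closure =
  [0, 9, 8]
  [5, 0, 6]
  [6, 1, 0]

This is the Floyd-Warshall all-pairs shortest-path computation. For each intermediate vertex k = 0, 1, …, 2, update dist[i][j] ← min(dist[i][j], dist[i][k] + dist[k][j]). The final matrix gives, for each (i, j), the minimum total weight of any directed path from i to j (possibly empty when i = j).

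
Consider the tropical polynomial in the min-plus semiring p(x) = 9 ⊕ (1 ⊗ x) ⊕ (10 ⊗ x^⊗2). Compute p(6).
p(6) = 7

A tropical monomial a ⊗ x^⊗i evaluates to a + i · x. Evaluating each term at x = 6:
  Term 0 contributes 9 + 0 · 6 = 9
  Term 1 contributes 1 + 1 · 6 = 7
  Term 2 contributes 10 + 2 · 6 = 22
p(6) = ⊕ of these = min[9, 7, 22] = 7.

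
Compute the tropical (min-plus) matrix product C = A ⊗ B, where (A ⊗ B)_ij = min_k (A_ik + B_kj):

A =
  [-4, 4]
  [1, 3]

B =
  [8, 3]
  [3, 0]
A ⊗ B =
  [4, -1]
  [6, 3]

Apply the min-plus product entry-by-entry:
  C[0][0] = min over k of (A[0][0] + B[0][0] = -4 + 8 = 4, A[0][1] + B[1][0] = 4 + 3 = 7) = 4 (attained at k = 0)
  C[0][1] = min over k of (A[0][0] + B[0][1] = -4 + 3 = -1, A[0][1] + B[1][1] = 4 + 0 = 4) = -1 (attained at k = 0)
  C[1][0] = min over k of (A[1][0] + B[0][0] = 1 + 8 = 9, A[1][1] + B[1][0] = 3 + 3 = 6) = 6 (attained at k = 1)
  C[1][1] = min over k of (A[1][0] + B[0][1] = 1 + 3 = 4, A[1][1] + B[1][1] = 3 + 0 = 3) = 3 (attained at k = 1)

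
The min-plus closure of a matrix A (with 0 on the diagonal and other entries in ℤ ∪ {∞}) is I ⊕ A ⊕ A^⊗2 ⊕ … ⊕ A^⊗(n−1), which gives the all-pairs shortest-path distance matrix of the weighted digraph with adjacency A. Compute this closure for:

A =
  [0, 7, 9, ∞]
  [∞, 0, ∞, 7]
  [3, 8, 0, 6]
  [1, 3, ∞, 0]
Closure =
  [0, 7, 9, 14]
  [8, 0, 17, 7]
  [3, 8, 0, 6]
  [1, 3, 10, 0]

This is the Floyd-Warshall all-pairs shortest-path computation. For each intermediate vertex k = 0, 1, …, 3, update dist[i][j] ← min(dist[i][j], dist[i][k] + dist[k][j]). The final matrix gives, for each (i, j), the minimum total weight of any directed path from i to j (possibly empty when i = j).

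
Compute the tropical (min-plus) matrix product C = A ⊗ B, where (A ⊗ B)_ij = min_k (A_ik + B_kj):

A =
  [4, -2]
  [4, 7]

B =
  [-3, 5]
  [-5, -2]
A ⊗ B =
  [-7, -4]
  [1, 5]

Apply the min-plus product entry-by-entry:
  C[0][0] = min over k of (A[0][0] + B[0][0] = 4 + -3 = 1, A[0][1] + B[1][0] = -2 + -5 = -7) = -7 (attained at k = 1)
  C[0][1] = min over k of (A[0][0] + B[0][1] = 4 + 5 = 9, A[0][1] + B[1][1] = -2 + -2 = -4) = -4 (attained at k = 1)
  C[1][0] = min over k of (A[1][0] + B[0][0] = 4 + -3 = 1, A[1][1] + B[1][0] = 7 + -5 = 2) = 1 (attained at k = 0)
  C[1][1] = min over k of (A[1][0] + B[0][1] = 4 + 5 = 9, A[1][1] + B[1][1] = 7 + -2 = 5) = 5 (attained at k = 1)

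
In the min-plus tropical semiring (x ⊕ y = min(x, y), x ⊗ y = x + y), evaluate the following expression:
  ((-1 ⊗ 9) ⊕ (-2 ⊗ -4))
((-1 ⊗ 9) ⊕ (-2 ⊗ -4)) = -6

Expand innermost to outermost. Recall ⊕ takes the minimum of its arguments and ⊗ takes their sum. Working out the expression ((-1 ⊗ 9) ⊕ (-2 ⊗ -4)) gives -6.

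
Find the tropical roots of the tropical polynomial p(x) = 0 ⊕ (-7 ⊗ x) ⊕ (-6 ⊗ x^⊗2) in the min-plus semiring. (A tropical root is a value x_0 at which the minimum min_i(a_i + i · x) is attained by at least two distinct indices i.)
Roots: {-1, 7}

Each tropical root is a break point of the lower envelope of the lines y = a_i + i · x (there are 3 lines, with slopes 0, 1, ..., 2). Only the lines that attain the minimum somewhere contribute to roots; other lines are dominated. Here the surviving (envelope) indices are i = 2, i = 1, i = 0.
Intersections between consecutive envelope lines give the roots: for adjacent envelope indices i < j the intersection is x = (a_i − a_j) / (j − i). Reading off the sorted break points: {-1, 7}.
Verification: at each break x_0, at least two indices attain the minimum of min_i(a_i + i · x_0).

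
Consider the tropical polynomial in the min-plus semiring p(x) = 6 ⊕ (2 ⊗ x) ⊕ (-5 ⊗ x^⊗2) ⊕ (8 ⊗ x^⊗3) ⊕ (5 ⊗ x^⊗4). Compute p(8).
p(8) = 6

A tropical monomial a ⊗ x^⊗i evaluates to a + i · x. Evaluating each term at x = 8:
  Term 0 contributes 6 + 0 · 8 = 6
  Term 1 contributes 2 + 1 · 8 = 10
  Term 2 contributes -5 + 2 · 8 = 11
  Term 3 contributes 8 + 3 · 8 = 32
  Term 4 contributes 5 + 4 · 8 = 37
p(8) = ⊕ of these = min[6, 10, 11, 32, 37] = 6.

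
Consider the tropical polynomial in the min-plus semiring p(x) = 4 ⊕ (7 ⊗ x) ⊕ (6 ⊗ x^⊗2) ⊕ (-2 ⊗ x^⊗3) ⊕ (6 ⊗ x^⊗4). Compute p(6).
p(6) = 4

A tropical monomial a ⊗ x^⊗i evaluates to a + i · x. Evaluating each term at x = 6:
  Term 0 contributes 4 + 0 · 6 = 4
  Term 1 contributes 7 + 1 · 6 = 13
  Term 2 contributes 6 + 2 · 6 = 18
  Term 3 contributes -2 + 3 · 6 = 16
  Term 4 contributes 6 + 4 · 6 = 30
p(6) = ⊕ of these = min[4, 13, 18, 16, 30] = 4.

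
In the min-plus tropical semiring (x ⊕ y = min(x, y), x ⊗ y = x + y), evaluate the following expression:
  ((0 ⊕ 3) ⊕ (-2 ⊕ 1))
((0 ⊕ 3) ⊕ (-2 ⊕ 1)) = -2

Expand innermost to outermost. Recall ⊕ takes the minimum of its arguments and ⊗ takes their sum. Working out the expression ((0 ⊕ 3) ⊕ (-2 ⊕ 1)) gives -2.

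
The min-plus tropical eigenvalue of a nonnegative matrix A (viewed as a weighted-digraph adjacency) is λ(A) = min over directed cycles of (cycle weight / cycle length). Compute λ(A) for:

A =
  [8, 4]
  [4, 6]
λ(A) = 4

Enumerate directed cycles and compute their means (weight / length). Sample:
  cycle 0 → 0: weight = 8, length = 1, mean = 8/1 ≈ 8.000
  cycle 1 → 1: weight = 6, length = 1, mean = 6/1 ≈ 6.000
  cycle 0 → 1 → 0: weight = 8, length = 2, mean = 8/2 ≈ 4.000
  cycle 1 → 0 → 1: weight = 8, length = 2, mean = 8/2 ≈ 4.000
Minimum mean = 4.000, attained e.g. along the cycle 0 → 1 → 0 with weight 8 and length 2. So λ(A) = 8/2 = 4.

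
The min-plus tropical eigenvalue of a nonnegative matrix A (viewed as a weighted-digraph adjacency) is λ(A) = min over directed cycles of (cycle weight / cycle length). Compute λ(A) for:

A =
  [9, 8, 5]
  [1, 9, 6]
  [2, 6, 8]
λ(A) = 7/2

Enumerate directed cycles and compute their means (weight / length). Sample:
  cycle 0 → 0: weight = 9, length = 1, mean = 9/1 ≈ 9.000
  cycle 1 → 1: weight = 9, length = 1, mean = 9/1 ≈ 9.000
  cycle 2 → 2: weight = 8, length = 1, mean = 8/1 ≈ 8.000
  cycle 0 → 1 → 0: weight = 9, length = 2, mean = 9/2 ≈ 4.500
  cycle 0 → 2 → 0: weight = 7, length = 2, mean = 7/2 ≈ 3.500
  cycle 1 → 0 → 1: weight = 9, length = 2, mean = 9/2 ≈ 4.500
Minimum mean = 3.500, attained e.g. along the cycle 0 → 2 → 0 with weight 7 and length 2. So λ(A) = 7/2 = 7/2.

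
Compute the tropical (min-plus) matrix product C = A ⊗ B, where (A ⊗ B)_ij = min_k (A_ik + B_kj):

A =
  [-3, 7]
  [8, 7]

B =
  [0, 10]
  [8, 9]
A ⊗ B =
  [-3, 7]
  [8, 16]

Apply the min-plus product entry-by-entry:
  C[0][0] = min over k of (A[0][0] + B[0][0] = -3 + 0 = -3, A[0][1] + B[1][0] = 7 + 8 = 15) = -3 (attained at k = 0)
  C[0][1] = min over k of (A[0][0] + B[0][1] = -3 + 10 = 7, A[0][1] + B[1][1] = 7 + 9 = 16) = 7 (attained at k = 0)
  C[1][0] = min over k of (A[1][0] + B[0][0] = 8 + 0 = 8, A[1][1] + B[1][0] = 7 + 8 = 15) = 8 (attained at k = 0)
  C[1][1] = min over k of (A[1][0] + B[0][1] = 8 + 10 = 18, A[1][1] + B[1][1] = 7 + 9 = 16) = 16 (attained at k = 1)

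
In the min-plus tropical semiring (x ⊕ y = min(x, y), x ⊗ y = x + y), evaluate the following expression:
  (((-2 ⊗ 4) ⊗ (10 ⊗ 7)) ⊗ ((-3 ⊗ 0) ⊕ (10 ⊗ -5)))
(((-2 ⊗ 4) ⊗ (10 ⊗ 7)) ⊗ ((-3 ⊗ 0) ⊕ (10 ⊗ -5))) = 16

Expand innermost to outermost. Recall ⊕ takes the minimum of its arguments and ⊗ takes their sum. Working out the expression (((-2 ⊗ 4) ⊗ (10 ⊗ 7)) ⊗ ((-3 ⊗ 0) ⊕ (10 ⊗ -5))) gives 16.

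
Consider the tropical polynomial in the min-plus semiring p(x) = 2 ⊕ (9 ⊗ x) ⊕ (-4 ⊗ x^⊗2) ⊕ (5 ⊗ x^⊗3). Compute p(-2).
p(-2) = -8

A tropical monomial a ⊗ x^⊗i evaluates to a + i · x. Evaluating each term at x = -2:
  Term 0 contributes 2 + 0 · -2 = 2
  Term 1 contributes 9 + 1 · -2 = 7
  Term 2 contributes -4 + 2 · -2 = -8
  Term 3 contributes 5 + 3 · -2 = -1
p(-2) = ⊕ of these = min[2, 7, -8, -1] = -8.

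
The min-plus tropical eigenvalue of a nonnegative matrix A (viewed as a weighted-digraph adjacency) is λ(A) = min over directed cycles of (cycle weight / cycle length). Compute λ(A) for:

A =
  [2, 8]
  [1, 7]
λ(A) = 2

Enumerate directed cycles and compute their means (weight / length). Sample:
  cycle 0 → 0: weight = 2, length = 1, mean = 2/1 ≈ 2.000
  cycle 1 → 1: weight = 7, length = 1, mean = 7/1 ≈ 7.000
  cycle 0 → 1 → 0: weight = 9, length = 2, mean = 9/2 ≈ 4.500
  cycle 1 → 0 → 1: weight = 9, length = 2, mean = 9/2 ≈ 4.500
Minimum mean = 2.000, attained e.g. along the cycle 0 → 0 with weight 2 and length 1. So λ(A) = 2/1 = 2.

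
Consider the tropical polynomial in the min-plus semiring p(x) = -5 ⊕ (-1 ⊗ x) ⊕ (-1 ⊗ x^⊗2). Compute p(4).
p(4) = -5

A tropical monomial a ⊗ x^⊗i evaluates to a + i · x. Evaluating each term at x = 4:
  Term 0 contributes -5 + 0 · 4 = -5
  Term 1 contributes -1 + 1 · 4 = 3
  Term 2 contributes -1 + 2 · 4 = 7
p(4) = ⊕ of these = min[-5, 3, 7] = -5.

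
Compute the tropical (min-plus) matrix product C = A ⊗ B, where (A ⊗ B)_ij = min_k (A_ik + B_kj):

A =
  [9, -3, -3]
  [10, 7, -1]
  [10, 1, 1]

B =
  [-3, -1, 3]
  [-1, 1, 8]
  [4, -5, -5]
A ⊗ B =
  [-4, -8, -8]
  [3, -6, -6]
  [0, -4, -4]

Apply the min-plus product entry-by-entry:
  C[0][0] = min over k of (A[0][0] + B[0][0] = 9 + -3 = 6, A[0][1] + B[1][0] = -3 + -1 = -4, A[0][2] + B[2][0] = -3 + 4 = 1) = -4 (attained at k = 1)
  C[0][1] = min over k of (A[0][0] + B[0][1] = 9 + -1 = 8, A[0][1] + B[1][1] = -3 + 1 = -2, A[0][2] + B[2][1] = -3 + -5 = -8) = -8 (attained at k = 2)
  C[0][2] = min over k of (A[0][0] + B[0][2] = 9 + 3 = 12, A[0][1] + B[1][2] = -3 + 8 = 5, A[0][2] + B[2][2] = -3 + -5 = -8) = -8 (attained at k = 2)
  C[1][0] = min over k of (A[1][0] + B[0][0] = 10 + -3 = 7, A[1][1] + B[1][0] = 7 + -1 = 6, A[1][2] + B[2][0] = -1 + 4 = 3) = 3 (attained at k = 2)
  C[1][1] = min over k of (A[1][0] + B[0][1] = 10 + -1 = 9, A[1][1] + B[1][1] = 7 + 1 = 8, A[1][2] + B[2][1] = -1 + -5 = -6) = -6 (attained at k = 2)
  C[1][2] = min over k of (A[1][0] + B[0][2] = 10 + 3 = 13, A[1][1] + B[1][2] = 7 + 8 = 15, A[1][2] + B[2][2] = -1 + -5 = -6) = -6 (attained at k = 2)
  C[2][0] = min over k of (A[2][0] + B[0][0] = 10 + -3 = 7, A[2][1] + B[1][0] = 1 + -1 = 0, A[2][2] + B[2][0] = 1 + 4 = 5) = 0 (attained at k = 1)
  C[2][1] = min over k of (A[2][0] + B[0][1] = 10 + -1 = 9, A[2][1] + B[1][1] = 1 + 1 = 2, A[2][2] + B[2][1] = 1 + -5 = -4) = -4 (attained at k = 2)
  C[2][2] = min over k of (A[2][0] + B[0][2] = 10 + 3 = 13, A[2][1] + B[1][2] = 1 + 8 = 9, A[2][2] + B[2][2] = 1 + -5 = -4) = -4 (attained at k = 2)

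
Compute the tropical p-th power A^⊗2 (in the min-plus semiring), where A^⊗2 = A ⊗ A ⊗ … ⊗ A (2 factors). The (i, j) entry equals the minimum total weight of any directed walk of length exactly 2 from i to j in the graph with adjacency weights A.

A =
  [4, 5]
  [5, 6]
A^⊗2 =
  [8, 9]
  [9, 10]

Each entry (A^⊗2)_ij equals the minimum over all length-2 walks i = v_0 → v_1 → … → v_2 = j of Σ_t A[v_t][v_{t+1}]. For example, for (i, j) = (0, 1) we minimise over 2 possible intermediate vertex sequences; the minimum is 9, attained along the walk 0 → 0 → 1.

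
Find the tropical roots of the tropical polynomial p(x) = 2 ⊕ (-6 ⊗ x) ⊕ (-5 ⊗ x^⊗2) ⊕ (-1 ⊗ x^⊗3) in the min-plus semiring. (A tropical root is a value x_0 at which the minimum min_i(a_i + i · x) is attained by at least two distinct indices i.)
Roots: {-4, -1, 8}

Each tropical root is a break point of the lower envelope of the lines y = a_i + i · x (there are 4 lines, with slopes 0, 1, ..., 3). Only the lines that attain the minimum somewhere contribute to roots; other lines are dominated. Here the surviving (envelope) indices are i = 3, i = 2, i = 1, i = 0.
Intersections between consecutive envelope lines give the roots: for adjacent envelope indices i < j the intersection is x = (a_i − a_j) / (j − i). Reading off the sorted break points: {-4, -1, 8}.
Verification: at each break x_0, at least two indices attain the minimum of min_i(a_i + i · x_0).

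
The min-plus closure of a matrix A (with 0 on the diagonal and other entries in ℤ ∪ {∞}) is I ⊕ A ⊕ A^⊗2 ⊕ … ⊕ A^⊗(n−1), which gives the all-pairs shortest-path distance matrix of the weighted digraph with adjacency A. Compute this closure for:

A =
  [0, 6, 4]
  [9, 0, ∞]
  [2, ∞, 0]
Closure =
  [0, 6, 4]
  [9, 0, 13]
  [2, 8, 0]

This is the Floyd-Warshall all-pairs shortest-path computation. For each intermediate vertex k = 0, 1, …, 2, update dist[i][j] ← min(dist[i][j], dist[i][k] + dist[k][j]). The final matrix gives, for each (i, j), the minimum total weight of any directed path from i to j (possibly empty when i = j).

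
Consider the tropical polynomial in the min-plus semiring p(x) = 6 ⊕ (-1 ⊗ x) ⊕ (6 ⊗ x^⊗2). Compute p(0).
p(0) = -1

A tropical monomial a ⊗ x^⊗i evaluates to a + i · x. Evaluating each term at x = 0:
  Term 0 contributes 6 + 0 · 0 = 6
  Term 1 contributes -1 + 1 · 0 = -1
  Term 2 contributes 6 + 2 · 0 = 6
p(0) = ⊕ of these = min[6, -1, 6] = -1.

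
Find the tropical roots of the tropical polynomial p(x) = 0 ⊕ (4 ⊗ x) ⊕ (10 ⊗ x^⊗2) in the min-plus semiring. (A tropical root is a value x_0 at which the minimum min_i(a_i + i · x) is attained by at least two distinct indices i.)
Roots: {-6, -4}

Each tropical root is a break point of the lower envelope of the lines y = a_i + i · x (there are 3 lines, with slopes 0, 1, ..., 2). Only the lines that attain the minimum somewhere contribute to roots; other lines are dominated. Here the surviving (envelope) indices are i = 2, i = 1, i = 0.
Intersections between consecutive envelope lines give the roots: for adjacent envelope indices i < j the intersection is x = (a_i − a_j) / (j − i). Reading off the sorted break points: {-6, -4}.
Verification: at each break x_0, at least two indices attain the minimum of min_i(a_i + i · x_0).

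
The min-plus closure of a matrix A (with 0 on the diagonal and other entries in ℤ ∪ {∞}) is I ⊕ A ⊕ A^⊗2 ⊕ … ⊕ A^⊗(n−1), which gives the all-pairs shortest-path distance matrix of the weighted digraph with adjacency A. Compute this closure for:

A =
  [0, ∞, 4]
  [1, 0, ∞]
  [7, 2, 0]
Closure =
  [0, 6, 4]
  [1, 0, 5]
  [3, 2, 0]

This is the Floyd-Warshall all-pairs shortest-path computation. For each intermediate vertex k = 0, 1, …, 2, update dist[i][j] ← min(dist[i][j], dist[i][k] + dist[k][j]). The final matrix gives, for each (i, j), the minimum total weight of any directed path from i to j (possibly empty when i = j).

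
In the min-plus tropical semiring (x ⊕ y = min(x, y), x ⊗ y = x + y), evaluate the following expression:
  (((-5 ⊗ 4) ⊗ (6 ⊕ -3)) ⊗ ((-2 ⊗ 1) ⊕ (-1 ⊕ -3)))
(((-5 ⊗ 4) ⊗ (6 ⊕ -3)) ⊗ ((-2 ⊗ 1) ⊕ (-1 ⊕ -3))) = -7

Expand innermost to outermost. Recall ⊕ takes the minimum of its arguments and ⊗ takes their sum. Working out the expression (((-5 ⊗ 4) ⊗ (6 ⊕ -3)) ⊗ ((-2 ⊗ 1) ⊕ (-1 ⊕ -3))) gives -7.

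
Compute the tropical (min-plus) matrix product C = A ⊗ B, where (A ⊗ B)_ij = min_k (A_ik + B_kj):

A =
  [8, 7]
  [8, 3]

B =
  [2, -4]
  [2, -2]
A ⊗ B =
  [9, 4]
  [5, 1]

Apply the min-plus product entry-by-entry:
  C[0][0] = min over k of (A[0][0] + B[0][0] = 8 + 2 = 10, A[0][1] + B[1][0] = 7 + 2 = 9) = 9 (attained at k = 1)
  C[0][1] = min over k of (A[0][0] + B[0][1] = 8 + -4 = 4, A[0][1] + B[1][1] = 7 + -2 = 5) = 4 (attained at k = 0)
  C[1][0] = min over k of (A[1][0] + B[0][0] = 8 + 2 = 10, A[1][1] + B[1][0] = 3 + 2 = 5) = 5 (attained at k = 1)
  C[1][1] = min over k of (A[1][0] + B[0][1] = 8 + -4 = 4, A[1][1] + B[1][1] = 3 + -2 = 1) = 1 (attained at k = 1)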